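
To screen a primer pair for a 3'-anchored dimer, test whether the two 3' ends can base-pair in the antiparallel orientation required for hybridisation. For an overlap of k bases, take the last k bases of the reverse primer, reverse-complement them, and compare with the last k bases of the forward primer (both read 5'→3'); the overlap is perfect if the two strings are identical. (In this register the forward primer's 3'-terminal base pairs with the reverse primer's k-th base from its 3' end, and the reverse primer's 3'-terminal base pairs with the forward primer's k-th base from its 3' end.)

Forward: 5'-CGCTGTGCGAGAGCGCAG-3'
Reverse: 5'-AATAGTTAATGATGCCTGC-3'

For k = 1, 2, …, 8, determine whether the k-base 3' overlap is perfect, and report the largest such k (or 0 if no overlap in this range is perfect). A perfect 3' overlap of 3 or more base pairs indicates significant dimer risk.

Last 8 bases (5'→3') — forward …GAGCGCAG, reverse …ATGCCTGC.
Reverse complement of the reverse primer's last 8 bases: GCAGGCAT; its first k bases are the reverse complement of the reverse primer's last k bases, so a perfect k-base overlap needs the forward primer's last k bases to equal them.
Comparing (forward last k vs required): k=1: G vs G ✓; k=2: AG vs GC ✗; k=3: CAG vs GCA ✗; k=4: GCAG vs GCAG ✓; k=5: CGCAG vs GCAGG ✗; k=6: GCGCAG vs GCAGGC ✗; k=7: AGCGCAG vs GCAGGCA ✗; k=8: GAGCGCAG vs GCAGGCAT ✗.
Perfect overlaps at k = 1, 4; the largest is 4.

Longest perfect overlap: 4 complementary base pairs; significant dimer risk (threshold 3).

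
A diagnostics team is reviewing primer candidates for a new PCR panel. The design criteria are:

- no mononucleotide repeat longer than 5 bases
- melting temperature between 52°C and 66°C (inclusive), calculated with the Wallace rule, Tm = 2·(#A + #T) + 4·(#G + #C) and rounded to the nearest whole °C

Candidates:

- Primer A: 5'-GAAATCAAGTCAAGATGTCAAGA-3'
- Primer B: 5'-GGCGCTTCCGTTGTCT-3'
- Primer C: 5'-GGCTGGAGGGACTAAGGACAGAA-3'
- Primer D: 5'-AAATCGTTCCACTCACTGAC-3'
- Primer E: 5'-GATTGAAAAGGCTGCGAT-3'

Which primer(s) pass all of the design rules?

Primer A, Primer B, Primer D and Primer E.

Primer A (23 nt, A=11 T=4 G=5 C=3): longest run = 3 ✓; Tm = 2·15 + 4·8 = 62°C ✓ — passes.
Primer B (16 nt, A=0 T=6 G=5 C=5): longest run = 2 ✓; Tm = 2·6 + 4·10 = 52°C ✓ — passes.
Primer C (23 nt, A=8 T=2 G=10 C=3): longest run = 3 ✓; Tm = 2·10 + 4·13 = 72°C, outside 52–66°C ✗ — fails.
Primer D (20 nt, A=6 T=5 G=2 C=7): longest run = 3 ✓; Tm = 2·11 + 4·9 = 58°C ✓ — passes.
Primer E (18 nt, A=6 T=4 G=6 C=2): longest run = 4 ✓; Tm = 2·10 + 4·8 = 52°C ✓ — passes.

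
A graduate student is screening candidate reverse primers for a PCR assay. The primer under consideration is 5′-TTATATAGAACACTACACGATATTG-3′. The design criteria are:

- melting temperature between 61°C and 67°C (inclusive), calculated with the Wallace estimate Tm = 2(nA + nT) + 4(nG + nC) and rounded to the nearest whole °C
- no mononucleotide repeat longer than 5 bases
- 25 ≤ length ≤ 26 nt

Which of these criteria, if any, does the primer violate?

Base counts: A=10, T=8, G=3, C=4 (length 25).
Tm: Tm = 2·18 + 4·7 = 64°C ✓
homopolymer run: longest run = 2 ✓
length: length 25 ✓

Meets all criteria.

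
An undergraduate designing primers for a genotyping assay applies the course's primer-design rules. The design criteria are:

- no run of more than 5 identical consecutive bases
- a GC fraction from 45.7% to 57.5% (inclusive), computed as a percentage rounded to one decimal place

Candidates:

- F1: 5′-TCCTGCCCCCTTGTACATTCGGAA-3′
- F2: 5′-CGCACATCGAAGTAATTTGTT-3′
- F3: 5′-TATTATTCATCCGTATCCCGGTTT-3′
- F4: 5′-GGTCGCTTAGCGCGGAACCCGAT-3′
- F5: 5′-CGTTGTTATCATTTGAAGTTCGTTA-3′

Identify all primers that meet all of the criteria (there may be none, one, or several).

F1 (24 nt, A=4 T=7 G=4 C=9): longest run = 5 ✓; GC 13/24 = 54.2% ✓ — passes.
F2 (21 nt, A=6 T=7 G=4 C=4): longest run = 3 ✓; GC 8/21 = 38.1%, outside 45.7–57.5% ✗ — fails.
F3 (24 nt, A=4 T=11 G=3 C=6): longest run = 3 ✓; GC 9/24 = 37.5%, outside 45.7–57.5% ✗ — fails.
F4 (23 nt, A=4 T=4 G=8 C=7): longest run = 3 ✓; GC 15/23 = 65.2%, outside 45.7–57.5% ✗ — fails.
F5 (25 nt, A=5 T=12 G=5 C=3): longest run = 3 ✓; GC 8/25 = 32.0%, outside 45.7–57.5% ✗ — fails.

F1 only.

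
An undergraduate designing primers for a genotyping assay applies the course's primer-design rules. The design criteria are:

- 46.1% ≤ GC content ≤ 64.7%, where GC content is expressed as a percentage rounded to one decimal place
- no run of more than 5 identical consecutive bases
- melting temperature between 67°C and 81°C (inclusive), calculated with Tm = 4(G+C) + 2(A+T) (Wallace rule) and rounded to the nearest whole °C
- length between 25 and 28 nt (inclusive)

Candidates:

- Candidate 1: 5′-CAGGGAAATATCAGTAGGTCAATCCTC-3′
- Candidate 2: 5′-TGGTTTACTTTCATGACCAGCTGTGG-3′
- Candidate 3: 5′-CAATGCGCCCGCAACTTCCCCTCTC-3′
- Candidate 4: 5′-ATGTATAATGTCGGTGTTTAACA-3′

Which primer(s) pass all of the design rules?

Candidate 2 only.

Candidate 1 (27 nt, A=9 T=6 G=6 C=6): GC 12/27 = 44.4%, outside 46.1–64.7% ✗; longest run = 3 ✓; Tm = 2·15 + 4·12 = 78°C ✓; length 27 ✓ — fails.
Candidate 2 (26 nt, A=4 T=10 G=7 C=5): GC 12/26 = 46.2% ✓; longest run = 3 ✓; Tm = 2·14 + 4·12 = 76°C ✓; length 26 ✓ — passes.
Candidate 3 (25 nt, A=4 T=5 G=3 C=13): GC 16/25 = 64.0% ✓; longest run = 4 ✓; Tm = 2·9 + 4·16 = 82°C, outside 67–81°C ✗; length 25 ✓ — fails.
Candidate 4 (23 nt, A=7 T=9 G=5 C=2): GC 7/23 = 30.4%, outside 46.1–64.7% ✗; longest run = 3 ✓; Tm = 2·16 + 4·7 = 60°C, outside 67–81°C ✗; length 23, outside 25–28 ✗ — fails.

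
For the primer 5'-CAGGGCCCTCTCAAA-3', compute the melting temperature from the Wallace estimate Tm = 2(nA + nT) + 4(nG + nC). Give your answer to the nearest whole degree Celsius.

48°C

Base counts: A=4, T=2, G=3, C=6 (length 15).
Tm = 2·(4+2) + 4·(3+6) = 2·6 + 4·9 = 12 + 36 = 48°C.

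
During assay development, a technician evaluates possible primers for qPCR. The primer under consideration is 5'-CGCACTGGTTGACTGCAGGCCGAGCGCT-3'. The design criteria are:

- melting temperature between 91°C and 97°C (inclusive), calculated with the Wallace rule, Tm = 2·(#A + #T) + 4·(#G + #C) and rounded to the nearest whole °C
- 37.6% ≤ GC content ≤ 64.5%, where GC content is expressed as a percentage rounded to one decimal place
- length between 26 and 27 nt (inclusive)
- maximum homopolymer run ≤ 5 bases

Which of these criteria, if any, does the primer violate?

Base counts: A=4, T=5, G=10, C=9 (length 28).
Tm: Tm = 2·9 + 4·19 = 94°C ✓
GC content: GC 19/28 = 67.9%, outside 37.6–64.5% ✗
length: length 28, outside 26–27 ✗
homopolymer run: longest run = 2 ✓

Fails: GC content, length.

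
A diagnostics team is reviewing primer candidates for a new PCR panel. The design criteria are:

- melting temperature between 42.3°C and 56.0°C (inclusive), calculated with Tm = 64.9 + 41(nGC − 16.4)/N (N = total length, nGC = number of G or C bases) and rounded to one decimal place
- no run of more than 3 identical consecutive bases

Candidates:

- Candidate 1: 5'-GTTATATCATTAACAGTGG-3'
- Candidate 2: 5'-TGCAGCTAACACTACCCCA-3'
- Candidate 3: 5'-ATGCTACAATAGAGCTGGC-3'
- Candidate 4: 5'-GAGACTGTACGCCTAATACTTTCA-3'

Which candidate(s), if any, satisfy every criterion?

Candidate 1 (19 nt, A=6 T=7 G=4 C=2): Tm = 64.9 + 41·(6 − 16.4)/19 = 42.5°C ✓; longest run = 2 ✓ — passes.
Candidate 2 (19 nt, A=6 T=3 G=2 C=8): Tm = 64.9 + 41·(10 − 16.4)/19 = 51.1°C ✓; longest run = 4, exceeds 3 ✗ — fails.
Candidate 3 (19 nt, A=6 T=4 G=5 C=4): Tm = 64.9 + 41·(9 − 16.4)/19 = 48.9°C ✓; longest run = 2 ✓ — passes.
Candidate 4 (24 nt, A=7 T=7 G=4 C=6): Tm = 64.9 + 41·(10 − 16.4)/24 = 54.0°C ✓; longest run = 3 ✓ — passes.

Candidate 1, Candidate 3 and Candidate 4.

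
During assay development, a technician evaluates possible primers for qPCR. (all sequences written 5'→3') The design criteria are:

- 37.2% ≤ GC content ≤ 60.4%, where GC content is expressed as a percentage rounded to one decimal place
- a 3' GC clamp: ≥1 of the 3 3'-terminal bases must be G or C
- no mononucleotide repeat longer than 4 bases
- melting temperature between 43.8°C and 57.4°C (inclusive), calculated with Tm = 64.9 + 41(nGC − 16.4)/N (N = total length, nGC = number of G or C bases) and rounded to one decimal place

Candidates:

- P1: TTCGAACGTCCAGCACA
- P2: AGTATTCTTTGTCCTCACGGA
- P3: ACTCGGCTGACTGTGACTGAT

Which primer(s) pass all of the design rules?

P1 (17 nt, A=5 T=3 G=3 C=6): GC 9/17 = 52.9% ✓; 3' end ACA has 1 G/C ✓; longest run = 2 ✓; Tm = 64.9 + 41·(9 − 16.4)/17 = 47.1°C ✓ — passes.
P2 (21 nt, A=4 T=8 G=4 C=5): GC 9/21 = 42.9% ✓; 3' end GGA has 2 G/C ✓; longest run = 3 ✓; Tm = 64.9 + 41·(9 − 16.4)/21 = 50.5°C ✓ — passes.
P3 (21 nt, A=4 T=6 G=6 C=5): GC 11/21 = 52.4% ✓; 3' end GAT has 1 G/C ✓; longest run = 2 ✓; Tm = 64.9 + 41·(11 − 16.4)/21 = 54.4°C ✓ — passes.

P1, P2 and P3.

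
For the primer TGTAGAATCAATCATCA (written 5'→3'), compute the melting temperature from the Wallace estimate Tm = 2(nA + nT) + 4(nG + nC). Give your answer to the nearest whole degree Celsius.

Base counts: A=7, T=5, G=2, C=3 (length 17).
Tm = 2·(7+5) + 4·(2+3) = 2·12 + 4·5 = 24 + 20 = 44°C.

44°C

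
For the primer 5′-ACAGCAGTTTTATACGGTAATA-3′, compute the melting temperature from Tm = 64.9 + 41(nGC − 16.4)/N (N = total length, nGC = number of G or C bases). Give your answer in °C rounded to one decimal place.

Base counts: A=8, T=7, G=4, C=3; G+C = 7, N = 22.
Tm = 64.9 + 41·(7 − 16.4)/22 = 64.9 + -385.40/22 = 47.4°C.

47.4°C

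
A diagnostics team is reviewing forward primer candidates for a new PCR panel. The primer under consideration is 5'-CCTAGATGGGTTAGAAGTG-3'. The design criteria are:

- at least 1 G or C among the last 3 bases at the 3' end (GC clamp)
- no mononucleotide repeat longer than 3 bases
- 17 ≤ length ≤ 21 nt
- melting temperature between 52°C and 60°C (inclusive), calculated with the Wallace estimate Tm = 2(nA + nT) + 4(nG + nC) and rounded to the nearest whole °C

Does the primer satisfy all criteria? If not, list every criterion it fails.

Meets all criteria.

Base counts: A=5, T=5, G=7, C=2 (length 19).
GC clamp: 3' end GTG has 2 G/C ✓
homopolymer run: longest run = 3 ✓
length: length 19 ✓
Tm: Tm = 2·10 + 4·9 = 56°C ✓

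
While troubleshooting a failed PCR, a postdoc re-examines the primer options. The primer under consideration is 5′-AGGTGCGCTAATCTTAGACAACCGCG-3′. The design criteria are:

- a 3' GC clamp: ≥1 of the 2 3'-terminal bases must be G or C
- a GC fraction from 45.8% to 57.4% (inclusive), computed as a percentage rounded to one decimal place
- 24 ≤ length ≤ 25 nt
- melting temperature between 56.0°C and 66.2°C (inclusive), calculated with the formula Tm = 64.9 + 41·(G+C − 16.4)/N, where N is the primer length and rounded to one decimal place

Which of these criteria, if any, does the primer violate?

Fails: length.

Base counts: A=7, T=5, G=7, C=7 (length 26).
GC clamp: 3' end CG has 2 G/C ✓
GC content: GC 14/26 = 53.8% ✓
length: length 26, outside 24–25 ✗
Tm: Tm = 64.9 + 41·(14 − 16.4)/26 = 61.1°C ✓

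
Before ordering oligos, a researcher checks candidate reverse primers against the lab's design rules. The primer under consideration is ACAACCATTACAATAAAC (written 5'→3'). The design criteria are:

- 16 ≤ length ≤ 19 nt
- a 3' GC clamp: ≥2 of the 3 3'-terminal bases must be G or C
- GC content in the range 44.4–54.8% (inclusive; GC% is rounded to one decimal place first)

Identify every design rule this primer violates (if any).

Fails: GC clamp, GC content.

Base counts: A=10, T=3, G=0, C=5 (length 18).
length: length 18 ✓
GC clamp: 3' end AAC has 1 G/C, need ≥2 ✗
GC content: GC 5/18 = 27.8%, outside 44.4–54.8% ✗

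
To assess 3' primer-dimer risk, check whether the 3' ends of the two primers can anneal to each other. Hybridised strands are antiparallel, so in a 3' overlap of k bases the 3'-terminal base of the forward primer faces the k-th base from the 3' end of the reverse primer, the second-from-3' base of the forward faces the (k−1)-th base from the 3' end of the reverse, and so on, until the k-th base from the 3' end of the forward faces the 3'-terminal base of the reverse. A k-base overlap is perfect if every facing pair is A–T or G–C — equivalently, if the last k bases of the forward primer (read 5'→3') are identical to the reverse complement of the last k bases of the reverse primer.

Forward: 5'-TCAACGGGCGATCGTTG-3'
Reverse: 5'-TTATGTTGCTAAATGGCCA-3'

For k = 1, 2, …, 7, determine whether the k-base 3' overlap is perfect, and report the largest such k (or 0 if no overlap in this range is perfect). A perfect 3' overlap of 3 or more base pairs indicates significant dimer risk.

Last 7 bases (5'→3') — forward …ATCGTTG, reverse …ATGGCCA.
Reverse complement of the reverse primer's last 7 bases: TGGCCAT; its first k bases are the reverse complement of the reverse primer's last k bases, so a perfect k-base overlap needs the forward primer's last k bases to equal them.
Comparing (forward last k vs required): k=1: G vs T ✗; k=2: TG vs TG ✓; k=3: TTG vs TGG ✗; k=4: GTTG vs TGGC ✗; k=5: CGTTG vs TGGCC ✗; k=6: TCGTTG vs TGGCCA ✗; k=7: ATCGTTG vs TGGCCAT ✗.
Only k = 2 is perfect, so the longest perfect 3' overlap is 2.

Longest perfect overlap: 2 complementary base pairs; below the dimer-risk threshold (threshold 3).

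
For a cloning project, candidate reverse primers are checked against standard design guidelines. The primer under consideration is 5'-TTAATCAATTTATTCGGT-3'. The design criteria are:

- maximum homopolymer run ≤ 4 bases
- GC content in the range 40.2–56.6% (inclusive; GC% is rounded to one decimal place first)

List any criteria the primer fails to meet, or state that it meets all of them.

Fails: GC content.

Base counts: A=5, T=9, G=2, C=2 (length 18).
homopolymer run: longest run = 3 ✓
GC content: GC 4/18 = 22.2%, outside 40.2–56.6% ✗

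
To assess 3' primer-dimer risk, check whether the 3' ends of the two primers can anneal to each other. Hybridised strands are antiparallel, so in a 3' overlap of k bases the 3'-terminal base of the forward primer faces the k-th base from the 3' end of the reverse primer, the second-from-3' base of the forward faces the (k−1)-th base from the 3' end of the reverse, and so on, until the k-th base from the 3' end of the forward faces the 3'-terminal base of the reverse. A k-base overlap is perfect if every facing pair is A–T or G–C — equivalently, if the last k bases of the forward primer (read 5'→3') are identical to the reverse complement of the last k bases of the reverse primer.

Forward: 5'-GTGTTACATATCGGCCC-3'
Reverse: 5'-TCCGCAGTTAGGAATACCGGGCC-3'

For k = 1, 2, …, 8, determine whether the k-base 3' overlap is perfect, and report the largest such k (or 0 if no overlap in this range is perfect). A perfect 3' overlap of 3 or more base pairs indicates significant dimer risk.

Longest perfect overlap: 5 complementary base pairs; significant dimer risk (threshold 3).

Last 8 bases (5'→3') — forward …ATCGGCCC, reverse …ACCGGGCC.
Reverse complement of the reverse primer's last 8 bases: GGCCCGGT; its first k bases are the reverse complement of the reverse primer's last k bases, so a perfect k-base overlap needs the forward primer's last k bases to equal them.
Comparing (forward last k vs required): k=1: C vs G ✗; k=2: CC vs GG ✗; k=3: CCC vs GGC ✗; k=4: GCCC vs GGCC ✗; k=5: GGCCC vs GGCCC ✓; k=6: CGGCCC vs GGCCCG ✗; k=7: TCGGCCC vs GGCCCGG ✗; k=8: ATCGGCCC vs GGCCCGGT ✗.
Only k = 5 is perfect, so the longest perfect 3' overlap is 5.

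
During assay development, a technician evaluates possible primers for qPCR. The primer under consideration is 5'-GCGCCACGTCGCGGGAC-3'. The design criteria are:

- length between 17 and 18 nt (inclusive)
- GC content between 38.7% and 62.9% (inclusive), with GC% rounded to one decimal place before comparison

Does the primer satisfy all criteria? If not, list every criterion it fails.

Base counts: A=2, T=1, G=7, C=7 (length 17).
length: length 17 ✓
GC content: GC 14/17 = 82.4%, outside 38.7–62.9% ✗

Fails: GC content.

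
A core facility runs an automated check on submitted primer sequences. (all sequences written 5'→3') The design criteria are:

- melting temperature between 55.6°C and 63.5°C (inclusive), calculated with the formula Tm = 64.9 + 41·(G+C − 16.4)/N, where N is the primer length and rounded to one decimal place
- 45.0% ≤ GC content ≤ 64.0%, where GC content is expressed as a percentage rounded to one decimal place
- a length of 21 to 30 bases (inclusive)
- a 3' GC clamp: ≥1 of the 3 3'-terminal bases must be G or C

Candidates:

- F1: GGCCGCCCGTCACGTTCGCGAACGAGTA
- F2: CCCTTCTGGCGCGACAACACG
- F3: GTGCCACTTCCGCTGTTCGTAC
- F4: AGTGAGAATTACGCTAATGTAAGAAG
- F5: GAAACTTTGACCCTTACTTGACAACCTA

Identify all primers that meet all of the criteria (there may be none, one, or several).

F1 (28 nt, A=5 T=4 G=9 C=10): Tm = 64.9 + 41·(19 − 16.4)/28 = 68.7°C, outside 55.6–63.5°C ✗; GC 19/28 = 67.9%, outside 45.0–64.0% ✗; length 28 ✓; 3' end GTA has 1 G/C ✓ — fails.
F2 (21 nt, A=4 T=3 G=5 C=9): Tm = 64.9 + 41·(14 − 16.4)/21 = 60.2°C ✓; GC 14/21 = 66.7%, outside 45.0–64.0% ✗; length 21 ✓; 3' end ACG has 2 G/C ✓ — fails.
F3 (22 nt, A=2 T=7 G=5 C=8): Tm = 64.9 + 41·(13 − 16.4)/22 = 58.6°C ✓; GC 13/22 = 59.1% ✓; length 22 ✓; 3' end TAC has 1 G/C ✓ — passes.
F4 (26 nt, A=11 T=6 G=7 C=2): Tm = 64.9 + 41·(9 − 16.4)/26 = 53.2°C, outside 55.6–63.5°C ✗; GC 9/26 = 34.6%, outside 45.0–64.0% ✗; length 26 ✓; 3' end AAG has 1 G/C ✓ — fails.
F5 (28 nt, A=9 T=8 G=3 C=8): Tm = 64.9 + 41·(11 − 16.4)/28 = 57.0°C ✓; GC 11/28 = 39.3%, outside 45.0–64.0% ✗; length 28 ✓; 3' end CTA has 1 G/C ✓ — fails.

F3 only.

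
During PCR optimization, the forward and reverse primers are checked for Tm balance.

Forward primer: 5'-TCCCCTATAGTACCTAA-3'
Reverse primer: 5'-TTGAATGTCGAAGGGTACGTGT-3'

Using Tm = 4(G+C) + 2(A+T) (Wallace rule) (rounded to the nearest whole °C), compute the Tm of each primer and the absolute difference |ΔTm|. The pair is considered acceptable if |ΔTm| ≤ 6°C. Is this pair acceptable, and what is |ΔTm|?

Forward: A=5 T=5 G=1 C=6 → Tm = 2·10 + 4·7 = 48°C.
Reverse: A=5 T=7 G=8 C=2 → Tm = 2·12 + 4·10 = 64°C.
|ΔTm| = |48 − 64| = 16°C, > 6°C.

|ΔTm| = 16°C; the pair is not acceptable.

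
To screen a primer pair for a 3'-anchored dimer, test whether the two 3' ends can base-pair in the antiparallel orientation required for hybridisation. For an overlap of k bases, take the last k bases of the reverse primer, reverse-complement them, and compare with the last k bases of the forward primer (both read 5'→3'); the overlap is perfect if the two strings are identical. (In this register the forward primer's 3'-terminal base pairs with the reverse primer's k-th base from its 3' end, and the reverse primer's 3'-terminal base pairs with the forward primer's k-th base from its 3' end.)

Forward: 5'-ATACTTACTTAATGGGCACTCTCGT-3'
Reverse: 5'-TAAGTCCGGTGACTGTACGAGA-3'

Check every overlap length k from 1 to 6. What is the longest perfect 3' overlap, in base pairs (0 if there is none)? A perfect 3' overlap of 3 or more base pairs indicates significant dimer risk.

Longest perfect overlap: 6 complementary base pairs; significant dimer risk (threshold 3).

Last 6 bases (5'→3') — forward …TCTCGT, reverse …ACGAGA.
Reverse complement of the reverse primer's last 6 bases: TCTCGT; its first k bases are the reverse complement of the reverse primer's last k bases, so a perfect k-base overlap needs the forward primer's last k bases to equal them.
Comparing (forward last k vs required): k=1: T vs T ✓; k=2: GT vs TC ✗; k=3: CGT vs TCT ✗; k=4: TCGT vs TCTC ✗; k=5: CTCGT vs TCTCG ✗; k=6: TCTCGT vs TCTCGT ✓.
Perfect overlaps at k = 1, 6; the largest is 6.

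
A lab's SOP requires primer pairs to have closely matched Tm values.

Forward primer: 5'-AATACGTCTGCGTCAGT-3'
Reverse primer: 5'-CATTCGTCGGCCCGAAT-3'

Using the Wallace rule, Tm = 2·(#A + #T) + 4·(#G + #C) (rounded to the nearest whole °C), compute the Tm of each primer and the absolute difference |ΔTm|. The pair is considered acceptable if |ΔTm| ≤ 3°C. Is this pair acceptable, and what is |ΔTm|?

Forward: A=4 T=5 G=4 C=4 → Tm = 2·9 + 4·8 = 50°C.
Reverse: A=3 T=4 G=4 C=6 → Tm = 2·7 + 4·10 = 54°C.
|ΔTm| = |50 − 54| = 4°C, > 3°C.

|ΔTm| = 4°C; the pair is not acceptable.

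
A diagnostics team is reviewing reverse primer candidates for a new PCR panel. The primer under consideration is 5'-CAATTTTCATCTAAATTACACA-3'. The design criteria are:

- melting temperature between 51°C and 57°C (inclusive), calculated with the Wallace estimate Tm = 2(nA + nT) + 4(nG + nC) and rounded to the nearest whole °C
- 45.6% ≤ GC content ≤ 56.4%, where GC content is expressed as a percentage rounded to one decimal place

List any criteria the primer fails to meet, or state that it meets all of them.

Base counts: A=9, T=8, G=0, C=5 (length 22).
Tm: Tm = 2·17 + 4·5 = 54°C ✓
GC content: GC 5/22 = 22.7%, outside 45.6–56.4% ✗

Fails: GC content.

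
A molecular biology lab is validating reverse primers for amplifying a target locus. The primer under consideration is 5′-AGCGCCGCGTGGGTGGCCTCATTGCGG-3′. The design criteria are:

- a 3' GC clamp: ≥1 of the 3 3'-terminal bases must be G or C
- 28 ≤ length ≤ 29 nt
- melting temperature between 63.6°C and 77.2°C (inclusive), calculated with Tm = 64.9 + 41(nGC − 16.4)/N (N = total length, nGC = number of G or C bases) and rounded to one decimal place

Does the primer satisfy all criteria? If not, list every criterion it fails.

Base counts: A=2, T=5, G=12, C=8 (length 27).
GC clamp: 3' end CGG has 3 G/C ✓
length: length 27, outside 28–29 ✗
Tm: Tm = 64.9 + 41·(20 − 16.4)/27 = 70.4°C ✓

Fails: length.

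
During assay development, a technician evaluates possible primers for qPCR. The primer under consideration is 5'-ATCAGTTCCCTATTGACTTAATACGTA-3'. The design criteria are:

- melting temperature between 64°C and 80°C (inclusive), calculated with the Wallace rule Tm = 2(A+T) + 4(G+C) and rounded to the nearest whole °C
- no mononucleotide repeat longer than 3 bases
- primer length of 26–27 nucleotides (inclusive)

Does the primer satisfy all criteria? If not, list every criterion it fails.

Meets all criteria.

Base counts: A=8, T=10, G=3, C=6 (length 27).
Tm: Tm = 2·18 + 4·9 = 72°C ✓
homopolymer run: longest run = 3 ✓
length: length 27 ✓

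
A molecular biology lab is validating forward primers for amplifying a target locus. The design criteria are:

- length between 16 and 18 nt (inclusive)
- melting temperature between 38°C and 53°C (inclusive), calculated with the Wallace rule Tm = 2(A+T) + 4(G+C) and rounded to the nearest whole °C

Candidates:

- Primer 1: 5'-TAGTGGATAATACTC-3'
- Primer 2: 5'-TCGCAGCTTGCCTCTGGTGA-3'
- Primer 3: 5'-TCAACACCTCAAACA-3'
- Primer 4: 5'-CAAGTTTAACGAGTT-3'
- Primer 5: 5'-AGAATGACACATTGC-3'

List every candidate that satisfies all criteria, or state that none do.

None of the candidates satisfy all criteria.

Primer 1 (15 nt, A=5 T=5 G=3 C=2): length 15, outside 16–18 ✗; Tm = 2·10 + 4·5 = 40°C ✓ — fails.
Primer 2 (20 nt, A=2 T=6 G=6 C=6): length 20, outside 16–18 ✗; Tm = 2·8 + 4·12 = 64°C, outside 38–53°C ✗ — fails.
Primer 3 (15 nt, A=7 T=2 G=0 C=6): length 15, outside 16–18 ✗; Tm = 2·9 + 4·6 = 42°C ✓ — fails.
Primer 4 (15 nt, A=5 T=5 G=3 C=2): length 15, outside 16–18 ✗; Tm = 2·10 + 4·5 = 40°C ✓ — fails.
Primer 5 (15 nt, A=6 T=3 G=3 C=3): length 15, outside 16–18 ✗; Tm = 2·9 + 4·6 = 42°C ✓ — fails.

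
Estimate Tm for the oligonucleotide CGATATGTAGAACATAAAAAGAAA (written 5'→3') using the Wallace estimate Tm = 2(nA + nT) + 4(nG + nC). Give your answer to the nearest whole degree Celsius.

60°C

Base counts: A=14, T=4, G=4, C=2 (length 24).
Tm = 2·(14+4) + 4·(4+2) = 2·18 + 4·6 = 36 + 24 = 60°C.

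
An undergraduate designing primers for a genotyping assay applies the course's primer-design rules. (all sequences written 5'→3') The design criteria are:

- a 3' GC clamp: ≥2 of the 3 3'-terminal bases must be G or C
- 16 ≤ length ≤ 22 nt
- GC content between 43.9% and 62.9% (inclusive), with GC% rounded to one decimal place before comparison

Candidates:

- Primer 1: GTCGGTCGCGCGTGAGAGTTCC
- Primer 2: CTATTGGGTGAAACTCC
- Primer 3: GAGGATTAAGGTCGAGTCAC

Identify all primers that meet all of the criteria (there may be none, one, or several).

Primer 2 and Primer 3.

Primer 1 (22 nt, A=2 T=5 G=9 C=6): 3' end TCC has 2 G/C ✓; length 22 ✓; GC 15/22 = 68.2%, outside 43.9–62.9% ✗ — fails.
Primer 2 (17 nt, A=4 T=5 G=4 C=4): 3' end TCC has 2 G/C ✓; length 17 ✓; GC 8/17 = 47.1% ✓ — passes.
Primer 3 (20 nt, A=6 T=4 G=7 C=3): 3' end CAC has 2 G/C ✓; length 20 ✓; GC 10/20 = 50.0% ✓ — passes.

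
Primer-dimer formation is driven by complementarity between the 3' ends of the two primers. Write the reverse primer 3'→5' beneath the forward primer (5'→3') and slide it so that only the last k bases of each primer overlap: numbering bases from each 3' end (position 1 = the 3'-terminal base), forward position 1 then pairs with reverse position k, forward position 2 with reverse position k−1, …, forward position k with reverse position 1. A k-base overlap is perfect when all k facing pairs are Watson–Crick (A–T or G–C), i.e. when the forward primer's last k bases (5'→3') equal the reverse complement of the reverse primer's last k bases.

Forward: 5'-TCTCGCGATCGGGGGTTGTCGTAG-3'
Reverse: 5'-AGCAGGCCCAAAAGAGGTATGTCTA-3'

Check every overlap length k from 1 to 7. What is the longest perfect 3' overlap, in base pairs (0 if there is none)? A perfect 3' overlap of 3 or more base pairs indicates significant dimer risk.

Longest perfect overlap: 3 complementary base pairs; significant dimer risk (threshold 3).

Last 7 bases (5'→3') — forward …GTCGTAG, reverse …ATGTCTA.
Reverse complement of the reverse primer's last 7 bases: TAGACAT; its first k bases are the reverse complement of the reverse primer's last k bases, so a perfect k-base overlap needs the forward primer's last k bases to equal them.
Comparing (forward last k vs required): k=1: G vs T ✗; k=2: AG vs TA ✗; k=3: TAG vs TAG ✓; k=4: GTAG vs TAGA ✗; k=5: CGTAG vs TAGAC ✗; k=6: TCGTAG vs TAGACA ✗; k=7: GTCGTAG vs TAGACAT ✗.
Only k = 3 is perfect, so the longest perfect 3' overlap is 3.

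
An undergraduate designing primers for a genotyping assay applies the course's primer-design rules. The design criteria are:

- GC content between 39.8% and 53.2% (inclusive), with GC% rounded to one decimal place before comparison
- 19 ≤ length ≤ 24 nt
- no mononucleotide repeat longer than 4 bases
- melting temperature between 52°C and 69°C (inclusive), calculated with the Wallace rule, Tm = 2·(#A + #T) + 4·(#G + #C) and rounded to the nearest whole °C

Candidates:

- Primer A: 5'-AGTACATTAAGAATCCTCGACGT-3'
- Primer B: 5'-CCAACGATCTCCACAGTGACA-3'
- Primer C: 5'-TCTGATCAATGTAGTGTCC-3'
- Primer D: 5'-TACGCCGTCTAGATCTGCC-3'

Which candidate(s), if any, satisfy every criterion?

Primer B and Primer C.

Primer A (23 nt, A=8 T=6 G=4 C=5): GC 9/23 = 39.1%, outside 39.8–53.2% ✗; length 23 ✓; longest run = 2 ✓; Tm = 2·14 + 4·9 = 64°C ✓ — fails.
Primer B (21 nt, A=7 T=3 G=3 C=8): GC 11/21 = 52.4% ✓; length 21 ✓; longest run = 2 ✓; Tm = 2·10 + 4·11 = 64°C ✓ — passes.
Primer C (19 nt, A=4 T=7 G=4 C=4): GC 8/19 = 42.1% ✓; length 19 ✓; longest run = 2 ✓; Tm = 2·11 + 4·8 = 54°C ✓ — passes.
Primer D (19 nt, A=3 T=5 G=4 C=7): GC 11/19 = 57.9%, outside 39.8–53.2% ✗; length 19 ✓; longest run = 2 ✓; Tm = 2·8 + 4·11 = 60°C ✓ — fails.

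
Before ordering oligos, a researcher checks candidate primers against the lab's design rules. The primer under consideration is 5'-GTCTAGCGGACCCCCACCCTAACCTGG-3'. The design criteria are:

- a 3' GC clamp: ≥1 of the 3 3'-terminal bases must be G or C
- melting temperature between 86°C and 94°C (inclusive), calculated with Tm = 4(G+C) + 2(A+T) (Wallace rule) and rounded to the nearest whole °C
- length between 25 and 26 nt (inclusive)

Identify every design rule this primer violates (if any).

Fails: length.

Base counts: A=5, T=4, G=6, C=12 (length 27).
GC clamp: 3' end TGG has 2 G/C ✓
Tm: Tm = 2·9 + 4·18 = 90°C ✓
length: length 27, outside 25–26 ✗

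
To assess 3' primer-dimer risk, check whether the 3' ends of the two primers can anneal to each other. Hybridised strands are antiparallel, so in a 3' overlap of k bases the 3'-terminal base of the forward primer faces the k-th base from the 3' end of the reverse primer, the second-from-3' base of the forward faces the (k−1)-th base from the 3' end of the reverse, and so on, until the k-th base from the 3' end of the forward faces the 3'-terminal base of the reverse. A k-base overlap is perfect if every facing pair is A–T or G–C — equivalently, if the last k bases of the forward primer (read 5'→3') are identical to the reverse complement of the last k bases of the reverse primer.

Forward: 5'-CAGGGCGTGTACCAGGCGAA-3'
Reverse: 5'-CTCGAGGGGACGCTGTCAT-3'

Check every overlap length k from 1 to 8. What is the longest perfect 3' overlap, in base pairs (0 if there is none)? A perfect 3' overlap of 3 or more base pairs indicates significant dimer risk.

Last 8 bases (5'→3') — forward …CAGGCGAA, reverse …GCTGTCAT.
Reverse complement of the reverse primer's last 8 bases: ATGACAGC; its first k bases are the reverse complement of the reverse primer's last k bases, so a perfect k-base overlap needs the forward primer's last k bases to equal them.
Comparing (forward last k vs required): k=1: A vs A ✓; k=2: AA vs AT ✗; k=3: GAA vs ATG ✗; k=4: CGAA vs ATGA ✗; k=5: GCGAA vs ATGAC ✗; k=6: GGCGAA vs ATGACA ✗; k=7: AGGCGAA vs ATGACAG ✗; k=8: CAGGCGAA vs ATGACAGC ✗.
Only k = 1 is perfect, so the longest perfect 3' overlap is 1.

Longest perfect overlap: 1 complementary base pair; below the dimer-risk threshold (threshold 3).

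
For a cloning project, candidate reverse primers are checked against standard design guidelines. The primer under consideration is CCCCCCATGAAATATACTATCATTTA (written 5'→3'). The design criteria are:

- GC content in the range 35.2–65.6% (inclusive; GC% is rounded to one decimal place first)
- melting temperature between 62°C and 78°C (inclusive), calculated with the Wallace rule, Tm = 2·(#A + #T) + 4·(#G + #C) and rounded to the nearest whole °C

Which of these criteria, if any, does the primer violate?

Base counts: A=9, T=8, G=1, C=8 (length 26).
GC content: GC 9/26 = 34.6%, outside 35.2–65.6% ✗
Tm: Tm = 2·17 + 4·9 = 70°C ✓

Fails: GC content.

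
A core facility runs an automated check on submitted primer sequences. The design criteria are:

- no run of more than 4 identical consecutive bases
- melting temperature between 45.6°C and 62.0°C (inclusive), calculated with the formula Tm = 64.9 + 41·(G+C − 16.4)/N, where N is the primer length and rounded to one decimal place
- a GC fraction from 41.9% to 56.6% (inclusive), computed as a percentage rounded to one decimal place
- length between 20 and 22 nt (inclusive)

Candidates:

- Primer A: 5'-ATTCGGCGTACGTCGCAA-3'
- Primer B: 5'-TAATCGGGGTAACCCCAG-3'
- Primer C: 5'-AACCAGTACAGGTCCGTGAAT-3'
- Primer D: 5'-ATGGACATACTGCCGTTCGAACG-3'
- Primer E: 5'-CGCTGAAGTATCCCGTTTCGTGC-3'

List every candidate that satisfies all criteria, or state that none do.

Primer A (18 nt, A=4 T=4 G=5 C=5): longest run = 2 ✓; Tm = 64.9 + 41·(10 − 16.4)/18 = 50.3°C ✓; GC 10/18 = 55.6% ✓; length 18, outside 20–22 ✗ — fails.
Primer B (18 nt, A=5 T=3 G=5 C=5): longest run = 4 ✓; Tm = 64.9 + 41·(10 − 16.4)/18 = 50.3°C ✓; GC 10/18 = 55.6% ✓; length 18, outside 20–22 ✗ — fails.
Primer C (21 nt, A=7 T=4 G=5 C=5): longest run = 2 ✓; Tm = 64.9 + 41·(10 − 16.4)/21 = 52.4°C ✓; GC 10/21 = 47.6% ✓; length 21 ✓ — passes.
Primer D (23 nt, A=6 T=5 G=6 C=6): longest run = 2 ✓; Tm = 64.9 + 41·(12 − 16.4)/23 = 57.1°C ✓; GC 12/23 = 52.2% ✓; length 23, outside 20–22 ✗ — fails.
Primer E (23 nt, A=3 T=7 G=6 C=7): longest run = 3 ✓; Tm = 64.9 + 41·(13 − 16.4)/23 = 58.8°C ✓; GC 13/23 = 56.5% ✓; length 23, outside 20–22 ✗ — fails.

Primer C only.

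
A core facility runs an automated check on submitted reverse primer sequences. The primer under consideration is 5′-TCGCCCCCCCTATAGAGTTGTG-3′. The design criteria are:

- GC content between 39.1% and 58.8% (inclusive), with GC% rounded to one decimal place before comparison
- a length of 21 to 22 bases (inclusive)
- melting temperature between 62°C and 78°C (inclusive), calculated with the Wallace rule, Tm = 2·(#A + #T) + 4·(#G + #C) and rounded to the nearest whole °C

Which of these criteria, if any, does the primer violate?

Base counts: A=3, T=6, G=5, C=8 (length 22).
GC content: GC 13/22 = 59.1%, outside 39.1–58.8% ✗
length: length 22 ✓
Tm: Tm = 2·9 + 4·13 = 70°C ✓

Fails: GC content.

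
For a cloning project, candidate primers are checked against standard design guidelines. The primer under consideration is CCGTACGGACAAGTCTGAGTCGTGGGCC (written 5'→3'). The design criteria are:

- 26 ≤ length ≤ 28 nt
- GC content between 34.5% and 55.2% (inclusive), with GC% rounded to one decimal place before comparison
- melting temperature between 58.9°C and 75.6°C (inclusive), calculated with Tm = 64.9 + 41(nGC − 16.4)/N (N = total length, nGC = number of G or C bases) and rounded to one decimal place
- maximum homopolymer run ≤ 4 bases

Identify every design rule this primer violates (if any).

Base counts: A=5, T=5, G=10, C=8 (length 28).
length: length 28 ✓
GC content: GC 18/28 = 64.3%, outside 34.5–55.2% ✗
Tm: Tm = 64.9 + 41·(18 − 16.4)/28 = 67.2°C ✓
homopolymer run: longest run = 3 ✓

Fails: GC content.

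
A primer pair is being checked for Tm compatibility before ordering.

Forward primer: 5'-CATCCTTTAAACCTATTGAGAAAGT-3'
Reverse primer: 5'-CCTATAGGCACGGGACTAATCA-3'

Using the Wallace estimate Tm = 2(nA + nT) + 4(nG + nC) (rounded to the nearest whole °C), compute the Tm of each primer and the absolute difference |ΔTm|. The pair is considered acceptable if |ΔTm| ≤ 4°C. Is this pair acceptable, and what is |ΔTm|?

|ΔTm| = 0°C; the pair is acceptable.

Forward: A=9 T=8 G=3 C=5 → Tm = 2·17 + 4·8 = 66°C.
Reverse: A=7 T=4 G=5 C=6 → Tm = 2·11 + 4·11 = 66°C.
|ΔTm| = |66 − 66| = 0°C, ≤ 4°C.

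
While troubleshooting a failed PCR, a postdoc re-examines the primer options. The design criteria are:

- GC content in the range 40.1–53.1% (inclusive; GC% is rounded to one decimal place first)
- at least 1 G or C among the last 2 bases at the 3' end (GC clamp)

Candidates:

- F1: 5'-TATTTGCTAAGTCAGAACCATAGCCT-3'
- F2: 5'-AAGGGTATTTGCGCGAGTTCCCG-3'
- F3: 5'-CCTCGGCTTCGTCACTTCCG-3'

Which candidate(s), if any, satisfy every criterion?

None of the candidates satisfy all criteria.

F1 (26 nt, A=8 T=8 G=4 C=6): GC 10/26 = 38.5%, outside 40.1–53.1% ✗; 3' end CT has 1 G/C ✓ — fails.
F2 (23 nt, A=4 T=6 G=8 C=5): GC 13/23 = 56.5%, outside 40.1–53.1% ✗; 3' end CG has 2 G/C ✓ — fails.
F3 (20 nt, A=1 T=6 G=4 C=9): GC 13/20 = 65.0%, outside 40.1–53.1% ✗; 3' end CG has 2 G/C ✓ — fails.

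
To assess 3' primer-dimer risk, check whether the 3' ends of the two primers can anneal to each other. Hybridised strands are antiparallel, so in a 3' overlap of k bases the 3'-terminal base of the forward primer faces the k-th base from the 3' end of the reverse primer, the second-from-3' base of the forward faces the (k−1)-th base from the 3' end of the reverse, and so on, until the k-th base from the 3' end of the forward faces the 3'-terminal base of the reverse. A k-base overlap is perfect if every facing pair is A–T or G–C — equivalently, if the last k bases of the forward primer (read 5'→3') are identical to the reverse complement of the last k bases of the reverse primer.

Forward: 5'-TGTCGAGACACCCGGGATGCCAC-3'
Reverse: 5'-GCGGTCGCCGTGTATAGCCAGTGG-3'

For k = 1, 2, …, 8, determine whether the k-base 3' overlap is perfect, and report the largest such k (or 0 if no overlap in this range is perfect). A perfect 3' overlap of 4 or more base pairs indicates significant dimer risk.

Last 8 bases (5'→3') — forward …GATGCCAC, reverse …GCCAGTGG.
Reverse complement of the reverse primer's last 8 bases: CCACTGGC; its first k bases are the reverse complement of the reverse primer's last k bases, so a perfect k-base overlap needs the forward primer's last k bases to equal them.
Comparing (forward last k vs required): k=1: C vs C ✓; k=2: AC vs CC ✗; k=3: CAC vs CCA ✗; k=4: CCAC vs CCAC ✓; k=5: GCCAC vs CCACT ✗; k=6: TGCCAC vs CCACTG ✗; k=7: ATGCCAC vs CCACTGG ✗; k=8: GATGCCAC vs CCACTGGC ✗.
Perfect overlaps at k = 1, 4; the largest is 4.

Longest perfect overlap: 4 complementary base pairs; significant dimer risk (threshold 4).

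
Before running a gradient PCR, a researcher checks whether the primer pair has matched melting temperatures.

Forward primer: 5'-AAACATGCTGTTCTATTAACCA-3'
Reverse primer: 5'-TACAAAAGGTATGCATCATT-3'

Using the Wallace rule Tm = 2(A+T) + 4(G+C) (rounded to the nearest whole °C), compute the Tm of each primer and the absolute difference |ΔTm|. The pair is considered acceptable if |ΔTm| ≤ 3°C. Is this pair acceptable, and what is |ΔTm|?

Forward: A=8 T=7 G=2 C=5 → Tm = 2·15 + 4·7 = 58°C.
Reverse: A=8 T=6 G=3 C=3 → Tm = 2·14 + 4·6 = 52°C.
|ΔTm| = |58 − 52| = 6°C, > 3°C.

|ΔTm| = 6°C; the pair is not acceptable.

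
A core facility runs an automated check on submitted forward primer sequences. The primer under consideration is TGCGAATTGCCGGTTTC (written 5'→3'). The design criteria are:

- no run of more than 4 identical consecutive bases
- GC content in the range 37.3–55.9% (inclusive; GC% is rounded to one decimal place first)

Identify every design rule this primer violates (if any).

Meets all criteria.

Base counts: A=2, T=6, G=5, C=4 (length 17).
homopolymer run: longest run = 3 ✓
GC content: GC 9/17 = 52.9% ✓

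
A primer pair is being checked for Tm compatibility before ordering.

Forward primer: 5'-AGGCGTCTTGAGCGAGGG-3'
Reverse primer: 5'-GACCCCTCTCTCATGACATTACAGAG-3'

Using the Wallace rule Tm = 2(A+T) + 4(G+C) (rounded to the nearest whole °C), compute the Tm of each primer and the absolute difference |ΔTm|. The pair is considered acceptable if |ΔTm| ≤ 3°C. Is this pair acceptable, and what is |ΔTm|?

|ΔTm| = 18°C; the pair is not acceptable.

Forward: A=3 T=3 G=9 C=3 → Tm = 2·6 + 4·12 = 60°C.
Reverse: A=7 T=6 G=4 C=9 → Tm = 2·13 + 4·13 = 78°C.
|ΔTm| = |60 − 78| = 18°C, > 3°C.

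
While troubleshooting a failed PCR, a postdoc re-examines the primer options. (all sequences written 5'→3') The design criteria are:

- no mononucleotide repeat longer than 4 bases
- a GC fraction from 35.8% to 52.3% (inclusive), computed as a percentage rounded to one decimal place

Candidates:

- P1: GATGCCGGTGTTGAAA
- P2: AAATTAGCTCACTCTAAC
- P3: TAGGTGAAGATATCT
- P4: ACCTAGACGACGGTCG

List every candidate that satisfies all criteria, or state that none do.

P1 only.

P1 (16 nt, A=4 T=4 G=6 C=2): longest run = 3 ✓; GC 8/16 = 50.0% ✓ — passes.
P2 (18 nt, A=7 T=5 G=1 C=5): longest run = 3 ✓; GC 6/18 = 33.3%, outside 35.8–52.3% ✗ — fails.
P3 (15 nt, A=5 T=5 G=4 C=1): longest run = 2 ✓; GC 5/15 = 33.3%, outside 35.8–52.3% ✗ — fails.
P4 (16 nt, A=4 T=2 G=5 C=5): longest run = 2 ✓; GC 10/16 = 62.5%, outside 35.8–52.3% ✗ — fails.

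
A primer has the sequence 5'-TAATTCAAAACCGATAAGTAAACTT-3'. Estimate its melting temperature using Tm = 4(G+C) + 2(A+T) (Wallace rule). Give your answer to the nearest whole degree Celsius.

Base counts: A=12, T=7, G=2, C=4 (length 25).
Tm = 2·(12+7) + 4·(2+4) = 2·19 + 4·6 = 38 + 24 = 62°C.

62°C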